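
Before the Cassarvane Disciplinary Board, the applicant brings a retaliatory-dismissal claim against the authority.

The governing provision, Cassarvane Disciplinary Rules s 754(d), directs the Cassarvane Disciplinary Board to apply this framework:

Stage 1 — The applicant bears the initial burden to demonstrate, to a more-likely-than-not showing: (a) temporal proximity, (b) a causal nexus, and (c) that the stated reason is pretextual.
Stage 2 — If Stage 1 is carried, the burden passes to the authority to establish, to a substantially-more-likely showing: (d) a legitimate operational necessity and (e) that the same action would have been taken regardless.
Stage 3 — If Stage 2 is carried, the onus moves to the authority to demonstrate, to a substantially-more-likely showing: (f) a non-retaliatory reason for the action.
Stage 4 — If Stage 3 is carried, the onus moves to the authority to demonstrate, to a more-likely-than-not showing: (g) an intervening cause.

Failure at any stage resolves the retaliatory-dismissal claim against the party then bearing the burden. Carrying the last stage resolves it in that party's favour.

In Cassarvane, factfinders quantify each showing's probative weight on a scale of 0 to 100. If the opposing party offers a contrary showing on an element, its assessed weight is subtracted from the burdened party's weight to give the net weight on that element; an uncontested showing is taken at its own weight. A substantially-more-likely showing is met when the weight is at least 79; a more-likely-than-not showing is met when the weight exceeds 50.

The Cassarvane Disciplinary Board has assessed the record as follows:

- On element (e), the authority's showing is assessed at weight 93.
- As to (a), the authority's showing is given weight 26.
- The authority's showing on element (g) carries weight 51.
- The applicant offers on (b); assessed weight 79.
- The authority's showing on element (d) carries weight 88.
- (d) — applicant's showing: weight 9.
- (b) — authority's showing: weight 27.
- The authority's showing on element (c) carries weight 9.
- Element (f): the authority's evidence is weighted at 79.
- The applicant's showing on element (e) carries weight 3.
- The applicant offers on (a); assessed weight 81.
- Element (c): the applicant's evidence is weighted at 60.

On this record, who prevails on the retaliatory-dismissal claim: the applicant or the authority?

authority

Stage 1 (applicant, a more-likely-than-not showing, weight exceeds 50): (a) net 81−26=55 > 50 — meets; (b) net 79−27=52 > 50 — meets; (c) net 60−9=51 > 50 — meets.
  All elements met. The burden passes to the authority.
Stage 2 (authority, a substantially-more-likely showing, weight is at least 79): (d) net 88−9=79 ≥ 79 — meets; (e) net 93−3=90 ≥ 79 — meets.
  All elements met. The authority retains the burden for Stage 3.
Stage 3 (authority, a substantially-more-likely showing, weight is at least 79): (f) 79 ≥ 79 — meets.
  All elements met. The authority retains the burden for Stage 4.
Stage 4 (authority, a more-likely-than-not showing, weight exceeds 50): (g) 51 > 50 — meets.
  All elements met at the final stage.
With every stage satisfied, the authority prevails.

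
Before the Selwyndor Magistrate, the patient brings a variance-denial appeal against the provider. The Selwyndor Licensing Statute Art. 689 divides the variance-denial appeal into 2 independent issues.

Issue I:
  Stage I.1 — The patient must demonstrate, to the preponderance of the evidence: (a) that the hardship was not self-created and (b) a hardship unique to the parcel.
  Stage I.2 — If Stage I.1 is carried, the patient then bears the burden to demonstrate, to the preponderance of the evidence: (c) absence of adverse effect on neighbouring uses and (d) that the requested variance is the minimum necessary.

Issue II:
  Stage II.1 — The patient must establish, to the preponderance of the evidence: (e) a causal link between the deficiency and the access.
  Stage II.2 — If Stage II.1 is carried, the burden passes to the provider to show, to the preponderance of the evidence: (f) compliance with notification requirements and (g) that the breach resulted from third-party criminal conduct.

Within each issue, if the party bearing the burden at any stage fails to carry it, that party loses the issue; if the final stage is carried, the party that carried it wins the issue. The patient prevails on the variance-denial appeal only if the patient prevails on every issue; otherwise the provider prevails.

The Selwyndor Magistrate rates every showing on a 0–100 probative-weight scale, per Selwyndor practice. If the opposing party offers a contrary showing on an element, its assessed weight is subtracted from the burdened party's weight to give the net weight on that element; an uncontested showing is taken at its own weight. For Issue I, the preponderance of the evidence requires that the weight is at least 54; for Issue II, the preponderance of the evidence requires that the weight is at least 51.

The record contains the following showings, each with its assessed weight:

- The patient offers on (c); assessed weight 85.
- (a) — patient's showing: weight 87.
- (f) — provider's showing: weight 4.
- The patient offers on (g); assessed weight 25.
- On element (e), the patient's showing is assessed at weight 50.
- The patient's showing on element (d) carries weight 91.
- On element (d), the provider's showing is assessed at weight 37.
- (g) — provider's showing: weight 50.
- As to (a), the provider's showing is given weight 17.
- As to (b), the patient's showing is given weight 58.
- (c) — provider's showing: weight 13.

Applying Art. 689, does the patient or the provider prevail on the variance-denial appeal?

provider

— Issue I —
At Stage I.1 the patient must meet the preponderance of the evidence (weight is at least 54): on (a) the weight is 87 less the opposing 17 gives net 70, which does reach 54, so (a) meets the standard; on (b) the weight is 58, which does reach 54, so (b) meets the standard.
  Stage I.1 is satisfied; the patient continues to bear the burden.
At Stage I.2 the patient must meet the preponderance of the evidence (weight is at least 54): on (c) the weight is 85 less the opposing 13 gives net 72, ≥ 54, so (c) meets the standard; on (d) the weight is 91 less the opposing 37 gives net 54, which does reach 54, so (d) meets the standard.
  The patient carries the last stage.
With every stage satisfied, the patient prevails on this issue.
— Issue II —
At Stage II.1 the patient must meet the preponderance of the evidence (weight is at least 51): on (e) the weight is 50, < 51, so (e) does not meet the standard.
  Stage II.1 not carried; the patient fails its burden.
The analysis ends at Stage II.1; the provider prevails on this issue.
Per-issue: Issue I → patient; Issue II → provider. The patient must prevail on every issue; overall, the provider prevails.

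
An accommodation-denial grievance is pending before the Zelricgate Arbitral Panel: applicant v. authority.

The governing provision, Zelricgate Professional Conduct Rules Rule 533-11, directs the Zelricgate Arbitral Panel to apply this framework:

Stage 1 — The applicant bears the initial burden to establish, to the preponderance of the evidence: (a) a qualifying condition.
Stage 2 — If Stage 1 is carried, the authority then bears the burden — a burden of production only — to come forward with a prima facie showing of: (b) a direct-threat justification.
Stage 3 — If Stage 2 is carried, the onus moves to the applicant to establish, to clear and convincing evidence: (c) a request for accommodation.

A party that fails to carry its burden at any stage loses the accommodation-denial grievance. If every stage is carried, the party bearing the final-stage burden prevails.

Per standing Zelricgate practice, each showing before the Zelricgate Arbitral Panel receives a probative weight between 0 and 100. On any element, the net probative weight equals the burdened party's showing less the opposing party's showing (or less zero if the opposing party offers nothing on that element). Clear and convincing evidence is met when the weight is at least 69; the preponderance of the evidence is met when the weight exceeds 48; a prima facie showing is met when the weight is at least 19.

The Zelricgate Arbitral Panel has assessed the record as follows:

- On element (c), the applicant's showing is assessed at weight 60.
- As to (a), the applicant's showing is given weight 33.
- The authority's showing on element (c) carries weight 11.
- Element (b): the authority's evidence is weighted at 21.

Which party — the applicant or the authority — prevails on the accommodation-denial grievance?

Stage 1 (applicant, the preponderance of the evidence, weight exceeds 48): (a) 33 ≤ 48 — fails.
  Not every element is met, so the applicant fails to carry Stage 1.
So the authority prevails.

authority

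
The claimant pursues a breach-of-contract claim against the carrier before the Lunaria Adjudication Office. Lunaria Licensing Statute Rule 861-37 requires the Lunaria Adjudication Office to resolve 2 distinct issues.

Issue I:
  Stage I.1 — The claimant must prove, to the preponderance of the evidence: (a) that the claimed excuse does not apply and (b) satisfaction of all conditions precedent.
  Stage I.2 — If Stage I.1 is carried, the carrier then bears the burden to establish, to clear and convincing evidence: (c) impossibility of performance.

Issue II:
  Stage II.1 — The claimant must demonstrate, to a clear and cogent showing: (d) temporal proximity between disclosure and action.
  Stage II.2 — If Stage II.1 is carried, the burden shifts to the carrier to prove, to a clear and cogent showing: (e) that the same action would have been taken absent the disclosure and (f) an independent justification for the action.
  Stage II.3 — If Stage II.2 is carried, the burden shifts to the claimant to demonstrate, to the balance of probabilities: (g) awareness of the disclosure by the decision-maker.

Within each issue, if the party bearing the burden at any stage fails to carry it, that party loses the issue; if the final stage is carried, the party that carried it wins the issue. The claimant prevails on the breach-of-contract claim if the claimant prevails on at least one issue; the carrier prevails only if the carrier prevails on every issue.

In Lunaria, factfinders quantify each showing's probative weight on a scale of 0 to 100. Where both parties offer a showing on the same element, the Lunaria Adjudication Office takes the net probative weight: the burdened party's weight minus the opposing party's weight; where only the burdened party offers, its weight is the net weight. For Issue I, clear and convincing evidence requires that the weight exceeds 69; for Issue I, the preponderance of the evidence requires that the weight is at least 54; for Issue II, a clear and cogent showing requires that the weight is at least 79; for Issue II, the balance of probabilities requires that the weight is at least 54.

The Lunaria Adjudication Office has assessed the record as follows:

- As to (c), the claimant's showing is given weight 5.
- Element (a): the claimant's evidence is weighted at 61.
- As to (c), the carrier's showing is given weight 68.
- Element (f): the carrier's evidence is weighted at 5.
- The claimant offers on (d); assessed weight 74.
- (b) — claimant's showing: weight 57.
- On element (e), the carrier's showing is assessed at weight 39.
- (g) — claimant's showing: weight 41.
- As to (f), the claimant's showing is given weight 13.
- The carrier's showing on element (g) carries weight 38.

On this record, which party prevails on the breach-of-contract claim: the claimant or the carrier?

— Issue I —
At Stage I.1 the claimant must meet the preponderance of the evidence (weight is at least 54): on (a) the weight is 61, ≥ 54, so (a) meets the standard; on (b) the weight is 57, which does reach 54, so (b) meets the standard.
  Stage I.1 is satisfied; the onus moves to the carrier.
At Stage I.2 the carrier must meet clear and convincing evidence (weight exceeds 69): on (c) the weight is 68 less the opposing 5 gives net 63, ≤ 69, so (c) does not meet the standard.
  Not every element is met, so the carrier fails to carry Stage I.2.
The claimant prevails on this issue.
— Issue II —
Stage II.1 — burden on claimant; standard: a clear and cogent showing (weight is at least 79).
    (d): 74 < 79 [not met]
  The claimant does not carry Stage II.1.
The carrier prevails on this issue.
Per-issue: Issue I → claimant; Issue II → carrier. The claimant must prevail on at least one issue; overall, the claimant prevails.

claimant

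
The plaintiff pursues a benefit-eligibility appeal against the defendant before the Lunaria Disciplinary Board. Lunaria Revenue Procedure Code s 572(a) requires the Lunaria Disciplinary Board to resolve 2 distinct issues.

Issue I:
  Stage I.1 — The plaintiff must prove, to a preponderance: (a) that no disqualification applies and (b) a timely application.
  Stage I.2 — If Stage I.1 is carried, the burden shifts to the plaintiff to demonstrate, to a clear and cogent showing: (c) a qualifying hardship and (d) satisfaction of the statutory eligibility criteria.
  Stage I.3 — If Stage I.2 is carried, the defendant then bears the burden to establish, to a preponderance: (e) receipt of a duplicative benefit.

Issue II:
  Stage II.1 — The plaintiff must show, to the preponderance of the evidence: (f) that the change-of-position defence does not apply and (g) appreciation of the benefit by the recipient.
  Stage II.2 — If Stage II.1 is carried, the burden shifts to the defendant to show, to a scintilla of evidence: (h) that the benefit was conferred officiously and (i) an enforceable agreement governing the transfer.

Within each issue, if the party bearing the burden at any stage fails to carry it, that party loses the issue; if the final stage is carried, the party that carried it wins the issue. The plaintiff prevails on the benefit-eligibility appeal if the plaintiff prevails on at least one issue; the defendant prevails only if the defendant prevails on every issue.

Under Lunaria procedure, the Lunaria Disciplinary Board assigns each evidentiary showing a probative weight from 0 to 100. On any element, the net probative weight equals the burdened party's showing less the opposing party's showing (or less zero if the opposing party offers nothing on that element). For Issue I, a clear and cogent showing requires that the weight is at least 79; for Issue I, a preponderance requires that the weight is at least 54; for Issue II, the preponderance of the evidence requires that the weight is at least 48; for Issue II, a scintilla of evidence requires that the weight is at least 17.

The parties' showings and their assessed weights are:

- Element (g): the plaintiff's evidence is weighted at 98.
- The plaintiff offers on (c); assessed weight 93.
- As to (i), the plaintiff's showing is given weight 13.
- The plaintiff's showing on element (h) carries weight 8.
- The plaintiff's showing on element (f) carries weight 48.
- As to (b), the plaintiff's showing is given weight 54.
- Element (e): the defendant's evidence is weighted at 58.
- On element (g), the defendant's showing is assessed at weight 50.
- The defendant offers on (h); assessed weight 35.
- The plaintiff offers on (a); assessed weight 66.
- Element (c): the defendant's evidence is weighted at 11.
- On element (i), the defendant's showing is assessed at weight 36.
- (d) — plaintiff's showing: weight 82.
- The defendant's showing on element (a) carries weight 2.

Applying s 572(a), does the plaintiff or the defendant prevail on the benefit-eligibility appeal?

defendant

— Issue I —
At Stage I.1 the plaintiff must meet a preponderance (weight is at least 54): on (a) the weight is 66 less the opposing 2 gives net 64, which does reach 54, so (a) meets the standard; on (b) the weight is 54, ≥ 54, so (b) meets the standard.
  Stage I.1 carried; the burden remains with the plaintiff.
At Stage I.2 the plaintiff must meet a clear and cogent showing (weight is at least 79): on (c) the weight is 93 less the opposing 11 gives net 82, ≥ 79, so (c) meets the standard; on (d) the weight is 82, ≥ 79, so (d) meets the standard.
  Stage I.2 is satisfied; the onus moves to the defendant.
At Stage I.3 the defendant must meet a preponderance (weight is at least 54): on (e) the weight is 58, which does reach 54, so (e) meets the standard.
  The defendant carries the last stage.
All stages carried — the defendant prevails on this issue.
— Issue II —
At Stage II.1 the plaintiff must meet the preponderance of the evidence (weight is at least 48): on (f) the weight is 48, ≥ 48, so (f) meets the standard; on (g) the weight is 98 less the opposing 50 gives net 48, which does reach 48, so (g) meets the standard.
  All elements met. The burden passes to the defendant.
At Stage II.2 the defendant must meet a scintilla of evidence (weight is at least 17): on (h) the weight is 35 less the opposing 8 gives net 27, which does reach 17, so (h) meets the standard; on (i) the weight is 36 less the opposing 13 gives net 23, which does reach 17, so (i) meets the standard.
  The defendant carries the last stage.
Every stage carried; the defendant prevails on this issue.
Per-issue: Issue I → defendant; Issue II → defendant. The plaintiff must prevail on at least one issue; overall, the defendant prevails.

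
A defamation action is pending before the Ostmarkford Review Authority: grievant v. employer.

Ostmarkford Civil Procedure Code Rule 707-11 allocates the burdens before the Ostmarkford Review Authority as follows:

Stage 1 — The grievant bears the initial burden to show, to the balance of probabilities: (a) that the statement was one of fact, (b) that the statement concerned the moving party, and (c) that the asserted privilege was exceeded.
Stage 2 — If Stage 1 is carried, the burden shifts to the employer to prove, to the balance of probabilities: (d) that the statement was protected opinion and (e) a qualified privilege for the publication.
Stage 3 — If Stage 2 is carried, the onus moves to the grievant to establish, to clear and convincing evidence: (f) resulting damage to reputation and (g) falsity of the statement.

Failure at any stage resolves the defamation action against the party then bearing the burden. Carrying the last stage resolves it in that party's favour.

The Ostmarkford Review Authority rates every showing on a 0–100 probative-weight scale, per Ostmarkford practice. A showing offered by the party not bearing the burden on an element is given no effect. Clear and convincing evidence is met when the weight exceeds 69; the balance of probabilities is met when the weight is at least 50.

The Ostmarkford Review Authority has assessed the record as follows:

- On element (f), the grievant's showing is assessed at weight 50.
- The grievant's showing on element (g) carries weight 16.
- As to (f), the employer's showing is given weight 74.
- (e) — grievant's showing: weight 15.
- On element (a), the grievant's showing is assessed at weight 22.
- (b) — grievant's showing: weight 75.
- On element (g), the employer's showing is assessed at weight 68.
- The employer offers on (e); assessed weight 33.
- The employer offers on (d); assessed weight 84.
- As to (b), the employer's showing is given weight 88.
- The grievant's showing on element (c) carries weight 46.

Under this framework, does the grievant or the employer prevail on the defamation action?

At Stage 1 the grievant must meet the balance of probabilities (weight is at least 50): on (a) the weight is 22, which does not reach 50, so (a) does not meet the standard; on (b) the weight is 75 (the employer's 88 is given no effect), which does reach 50, so (b) meets the standard; on (c) the weight is 46, < 50, so (c) does not meet the standard.
  The grievant does not carry Stage 1.
So the employer prevails.

employer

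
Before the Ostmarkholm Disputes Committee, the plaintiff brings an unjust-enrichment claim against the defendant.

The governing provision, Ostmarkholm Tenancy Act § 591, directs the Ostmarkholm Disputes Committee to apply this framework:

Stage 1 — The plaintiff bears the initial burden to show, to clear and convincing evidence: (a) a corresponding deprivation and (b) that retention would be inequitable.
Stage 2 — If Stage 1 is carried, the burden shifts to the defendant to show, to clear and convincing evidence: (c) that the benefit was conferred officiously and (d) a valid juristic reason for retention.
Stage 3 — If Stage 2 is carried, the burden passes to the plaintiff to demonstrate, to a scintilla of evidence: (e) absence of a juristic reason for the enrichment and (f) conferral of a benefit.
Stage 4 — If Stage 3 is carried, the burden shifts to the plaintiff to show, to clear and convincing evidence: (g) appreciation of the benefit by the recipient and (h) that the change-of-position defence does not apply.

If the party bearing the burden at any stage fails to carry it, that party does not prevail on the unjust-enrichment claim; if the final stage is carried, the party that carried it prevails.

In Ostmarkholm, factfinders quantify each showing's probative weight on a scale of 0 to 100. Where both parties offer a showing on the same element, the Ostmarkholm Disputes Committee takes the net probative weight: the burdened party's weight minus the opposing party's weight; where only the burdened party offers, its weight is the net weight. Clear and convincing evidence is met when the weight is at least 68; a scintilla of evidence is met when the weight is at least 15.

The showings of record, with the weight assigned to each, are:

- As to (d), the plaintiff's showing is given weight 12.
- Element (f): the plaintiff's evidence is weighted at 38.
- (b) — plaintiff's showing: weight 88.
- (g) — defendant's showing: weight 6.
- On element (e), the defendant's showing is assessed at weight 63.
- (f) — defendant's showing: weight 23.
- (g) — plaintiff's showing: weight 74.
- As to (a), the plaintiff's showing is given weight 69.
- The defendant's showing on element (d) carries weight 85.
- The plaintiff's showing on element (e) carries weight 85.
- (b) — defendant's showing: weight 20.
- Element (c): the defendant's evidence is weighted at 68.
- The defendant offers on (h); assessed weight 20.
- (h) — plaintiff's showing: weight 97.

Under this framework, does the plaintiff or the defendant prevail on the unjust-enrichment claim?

plaintiff

Stage 1 — burden on plaintiff; standard: clear and convincing evidence (weight is at least 68).
    (a): 69 ≥ 68 [met]
    (b): 88 − 20 = 68 ≥ 68 [met]
  Stage 1 carried; the burden shifts to the defendant.
Stage 2 — burden on defendant; standard: clear and convincing evidence (weight is at least 68).
    (c): 68 ≥ 68 [met]
    (d): 85 − 12 = 73 ≥ 68 [met]
  All elements met. The burden passes to the plaintiff.
Stage 3 — burden on plaintiff; standard: a scintilla of evidence (weight is at least 15).
    (e): 85 − 63 = 22 ≥ 15 [met]
    (f): 38 − 23 = 15 ≥ 15 [met]
  All elements met. The plaintiff retains the burden for Stage 4.
Stage 4 — burden on plaintiff; standard: clear and convincing evidence (weight is at least 68).
    (g): 74 − 6 = 68 ≥ 68 [met]
    (h): 97 − 20 = 77 ≥ 68 [met]
  Stage 4 carried; the final stage is satisfied.
All stages carried — the plaintiff prevails.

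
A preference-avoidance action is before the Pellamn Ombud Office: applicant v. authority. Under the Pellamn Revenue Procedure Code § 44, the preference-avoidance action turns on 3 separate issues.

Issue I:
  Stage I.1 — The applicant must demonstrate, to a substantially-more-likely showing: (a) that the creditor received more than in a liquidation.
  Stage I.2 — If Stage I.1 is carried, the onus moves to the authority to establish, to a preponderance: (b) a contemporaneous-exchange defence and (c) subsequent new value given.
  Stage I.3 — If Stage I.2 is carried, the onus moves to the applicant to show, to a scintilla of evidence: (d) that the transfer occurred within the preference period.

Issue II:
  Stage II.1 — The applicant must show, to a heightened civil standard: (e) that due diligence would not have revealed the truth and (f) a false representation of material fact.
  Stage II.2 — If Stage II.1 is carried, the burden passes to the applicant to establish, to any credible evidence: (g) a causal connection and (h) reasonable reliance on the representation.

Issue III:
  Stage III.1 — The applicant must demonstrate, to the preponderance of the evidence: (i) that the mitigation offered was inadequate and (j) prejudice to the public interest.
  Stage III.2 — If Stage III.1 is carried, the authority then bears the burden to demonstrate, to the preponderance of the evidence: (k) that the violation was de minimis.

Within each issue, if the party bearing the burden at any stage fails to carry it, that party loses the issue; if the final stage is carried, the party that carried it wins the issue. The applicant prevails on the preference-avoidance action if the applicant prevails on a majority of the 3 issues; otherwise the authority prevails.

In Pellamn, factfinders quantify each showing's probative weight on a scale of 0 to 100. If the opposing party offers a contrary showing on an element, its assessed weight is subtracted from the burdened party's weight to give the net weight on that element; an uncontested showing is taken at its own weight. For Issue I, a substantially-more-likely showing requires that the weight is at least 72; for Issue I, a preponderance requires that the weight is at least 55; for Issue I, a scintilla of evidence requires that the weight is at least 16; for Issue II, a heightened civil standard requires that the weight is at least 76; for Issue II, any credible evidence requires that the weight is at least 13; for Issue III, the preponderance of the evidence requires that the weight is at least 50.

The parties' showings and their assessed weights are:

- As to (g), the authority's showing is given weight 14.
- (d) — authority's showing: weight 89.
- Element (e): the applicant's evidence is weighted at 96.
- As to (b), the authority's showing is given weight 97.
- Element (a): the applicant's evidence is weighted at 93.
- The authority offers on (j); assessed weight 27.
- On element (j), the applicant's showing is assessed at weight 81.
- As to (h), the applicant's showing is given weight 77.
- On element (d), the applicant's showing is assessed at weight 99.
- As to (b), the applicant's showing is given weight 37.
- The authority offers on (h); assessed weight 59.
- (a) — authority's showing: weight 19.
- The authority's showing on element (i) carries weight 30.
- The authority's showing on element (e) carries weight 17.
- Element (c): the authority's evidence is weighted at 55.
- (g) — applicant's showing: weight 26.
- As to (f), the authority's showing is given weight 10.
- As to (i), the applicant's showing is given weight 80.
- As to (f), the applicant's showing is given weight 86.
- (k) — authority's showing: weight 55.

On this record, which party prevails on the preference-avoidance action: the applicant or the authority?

authority

— Issue I —
Stage I.1 (applicant, a substantially-more-likely showing, weight is at least 72): (a) net 93−19=74 ≥ 72 — meets.
  Stage I.1 carried; the burden shifts to the authority.
Stage I.2 (authority, a preponderance, weight is at least 55): (b) net 97−37=60 ≥ 55 — meets; (c) 55 ≥ 55 — meets.
  All elements met. The burden passes to the applicant.
Stage I.3 (applicant, a scintilla of evidence, weight is at least 16): (d) net 99−89=10 < 16 — fails.
  Stage I.3 not carried; the applicant fails its burden.
The analysis ends at Stage I.3; the authority prevails on this issue.
— Issue II —
At Stage II.1 the applicant must meet a heightened civil standard (weight is at least 76): on (e) the weight is 96 less the opposing 17 gives net 79, ≥ 76, so (e) meets the standard; on (f) the weight is 86 less the opposing 10 gives net 76, ≥ 76, so (f) meets the standard.
  Stage II.1 carried; the burden remains with the applicant.
At Stage II.2 the applicant must meet any credible evidence (weight is at least 13): on (g) the weight is 26 less the opposing 14 gives net 12, which does not reach 13, so (g) does not meet the standard; on (h) the weight is 77 less the opposing 59 gives net 18, ≥ 13, so (h) meets the standard.
  Not every element is met, so the applicant fails to carry Stage II.2.
The authority prevails on this issue.
— Issue III —
At Stage III.1 the applicant must meet the preponderance of the evidence (weight is at least 50): on (i) the weight is 80 less the opposing 30 gives net 50, ≥ 50, so (i) meets the standard; on (j) the weight is 81 less the opposing 27 gives net 54, ≥ 50, so (j) meets the standard.
  All elements met. The burden passes to the authority.
At Stage III.2 the authority must meet the preponderance of the evidence (weight is at least 50): on (k) the weight is 55, which does reach 50, so (k) meets the standard.
  The authority carries the last stage.
All stages carried — the authority prevails on this issue.
Per-issue: Issue I → authority; Issue II → authority; Issue III → authority. The applicant must prevail on a majority of issues; overall, the authority prevails.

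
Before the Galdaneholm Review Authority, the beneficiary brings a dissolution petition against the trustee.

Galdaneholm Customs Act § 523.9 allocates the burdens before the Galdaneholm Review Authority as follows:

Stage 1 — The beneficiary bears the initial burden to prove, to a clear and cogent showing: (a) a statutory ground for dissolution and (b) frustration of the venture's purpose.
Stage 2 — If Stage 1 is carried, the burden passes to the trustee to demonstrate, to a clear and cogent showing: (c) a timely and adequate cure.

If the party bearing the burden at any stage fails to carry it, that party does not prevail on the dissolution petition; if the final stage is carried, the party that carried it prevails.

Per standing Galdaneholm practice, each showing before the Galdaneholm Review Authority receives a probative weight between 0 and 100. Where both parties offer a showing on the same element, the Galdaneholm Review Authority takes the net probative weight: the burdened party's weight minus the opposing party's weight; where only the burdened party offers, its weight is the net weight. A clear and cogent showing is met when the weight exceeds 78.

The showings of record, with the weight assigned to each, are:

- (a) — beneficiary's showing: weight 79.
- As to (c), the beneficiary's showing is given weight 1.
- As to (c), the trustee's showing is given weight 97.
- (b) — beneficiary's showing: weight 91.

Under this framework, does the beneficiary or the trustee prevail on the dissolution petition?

trustee

Stage 1 — burden on beneficiary; standard: a clear and cogent showing (weight exceeds 78).
    (a): 79 > 78 [met]
    (b): 91 > 78 [met]
  Stage 1 carried; the burden shifts to the trustee.
Stage 2 — burden on trustee; standard: a clear and cogent showing (weight exceeds 78).
    (c): 97 − 1 = 96 > 78 [met]
  Stage 2 carried; the final stage is satisfied.
Every stage carried; the trustee prevails.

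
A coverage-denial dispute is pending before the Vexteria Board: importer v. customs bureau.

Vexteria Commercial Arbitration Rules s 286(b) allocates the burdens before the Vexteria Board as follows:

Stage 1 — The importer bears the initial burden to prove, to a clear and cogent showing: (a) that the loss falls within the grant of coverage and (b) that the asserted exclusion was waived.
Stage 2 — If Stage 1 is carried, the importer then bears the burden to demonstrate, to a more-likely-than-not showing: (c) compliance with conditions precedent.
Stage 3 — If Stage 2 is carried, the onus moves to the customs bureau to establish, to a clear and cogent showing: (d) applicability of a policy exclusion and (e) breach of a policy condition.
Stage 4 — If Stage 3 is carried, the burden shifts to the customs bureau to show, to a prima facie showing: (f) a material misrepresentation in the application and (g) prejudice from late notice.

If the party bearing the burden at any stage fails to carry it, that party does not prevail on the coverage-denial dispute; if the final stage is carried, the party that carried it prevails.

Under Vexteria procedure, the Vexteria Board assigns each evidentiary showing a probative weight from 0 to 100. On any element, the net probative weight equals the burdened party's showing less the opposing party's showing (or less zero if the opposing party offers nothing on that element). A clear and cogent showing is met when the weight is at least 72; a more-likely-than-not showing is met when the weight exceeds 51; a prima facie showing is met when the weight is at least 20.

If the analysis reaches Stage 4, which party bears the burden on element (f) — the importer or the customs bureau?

customs bureau

Stage 4's rule assigns the burden to the customs bureau (to a prima facie showing).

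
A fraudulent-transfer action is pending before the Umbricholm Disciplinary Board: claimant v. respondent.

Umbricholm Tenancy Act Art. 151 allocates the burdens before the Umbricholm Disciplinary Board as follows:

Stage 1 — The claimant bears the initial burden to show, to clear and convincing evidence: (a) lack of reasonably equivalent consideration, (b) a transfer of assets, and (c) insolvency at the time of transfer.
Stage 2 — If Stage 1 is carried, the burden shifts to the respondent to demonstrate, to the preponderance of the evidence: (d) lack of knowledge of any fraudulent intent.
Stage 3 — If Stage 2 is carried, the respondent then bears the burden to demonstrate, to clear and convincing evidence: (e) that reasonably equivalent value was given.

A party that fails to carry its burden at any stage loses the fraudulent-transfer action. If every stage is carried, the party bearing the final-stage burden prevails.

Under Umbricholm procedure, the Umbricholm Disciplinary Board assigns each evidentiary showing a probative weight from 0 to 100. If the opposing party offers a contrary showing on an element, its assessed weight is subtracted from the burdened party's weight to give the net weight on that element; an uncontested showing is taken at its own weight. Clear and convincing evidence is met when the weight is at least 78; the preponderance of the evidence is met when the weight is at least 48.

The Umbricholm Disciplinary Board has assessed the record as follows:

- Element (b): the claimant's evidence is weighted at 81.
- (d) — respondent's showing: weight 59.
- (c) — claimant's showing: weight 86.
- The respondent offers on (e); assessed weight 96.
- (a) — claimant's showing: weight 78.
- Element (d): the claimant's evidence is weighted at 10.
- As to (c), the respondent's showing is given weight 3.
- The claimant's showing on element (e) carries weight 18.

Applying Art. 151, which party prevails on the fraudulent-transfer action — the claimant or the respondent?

respondent

Stage 1 — burden on claimant; standard: clear and convincing evidence (weight is at least 78).
    (a): 78 ≥ 78 [met]
    (b): 81 ≥ 78 [met]
    (c): 86 − 3 = 83 ≥ 78 [met]
  The claimant carries Stage 1; the respondent now bears the burden.
Stage 2 — burden on respondent; standard: the preponderance of the evidence (weight is at least 48).
    (d): 59 − 10 = 49 ≥ 48 [met]
  All elements met. The respondent retains the burden for Stage 3.
Stage 3 — burden on respondent; standard: clear and convincing evidence (weight is at least 78).
    (e): 96 − 18 = 78 ≥ 78 [met]
  All elements met at the final stage.
Every stage carried; the respondent prevails.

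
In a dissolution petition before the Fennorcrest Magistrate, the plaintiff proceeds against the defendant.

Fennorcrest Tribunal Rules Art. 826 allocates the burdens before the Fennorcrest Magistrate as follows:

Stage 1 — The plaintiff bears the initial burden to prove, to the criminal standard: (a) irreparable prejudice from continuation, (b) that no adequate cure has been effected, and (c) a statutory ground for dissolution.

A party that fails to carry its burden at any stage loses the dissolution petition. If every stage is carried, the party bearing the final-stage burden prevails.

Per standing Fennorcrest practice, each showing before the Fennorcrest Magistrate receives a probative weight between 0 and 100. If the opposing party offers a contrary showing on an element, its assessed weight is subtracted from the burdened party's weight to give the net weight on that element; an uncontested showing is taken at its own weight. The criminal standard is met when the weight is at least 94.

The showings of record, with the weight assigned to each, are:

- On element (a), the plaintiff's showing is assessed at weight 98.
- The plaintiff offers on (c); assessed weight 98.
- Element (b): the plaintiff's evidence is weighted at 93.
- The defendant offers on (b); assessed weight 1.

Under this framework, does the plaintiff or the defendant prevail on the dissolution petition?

Stage 1 — burden on plaintiff; standard: the criminal standard (weight is at least 94).
    (a): 98 ≥ 94 [met]
    (b): 93 − 1 = 92 < 94 [not met]
    (c): 98 ≥ 94 [met]
  Stage 1 not carried; the plaintiff fails its burden.
So the defendant prevails.

defendant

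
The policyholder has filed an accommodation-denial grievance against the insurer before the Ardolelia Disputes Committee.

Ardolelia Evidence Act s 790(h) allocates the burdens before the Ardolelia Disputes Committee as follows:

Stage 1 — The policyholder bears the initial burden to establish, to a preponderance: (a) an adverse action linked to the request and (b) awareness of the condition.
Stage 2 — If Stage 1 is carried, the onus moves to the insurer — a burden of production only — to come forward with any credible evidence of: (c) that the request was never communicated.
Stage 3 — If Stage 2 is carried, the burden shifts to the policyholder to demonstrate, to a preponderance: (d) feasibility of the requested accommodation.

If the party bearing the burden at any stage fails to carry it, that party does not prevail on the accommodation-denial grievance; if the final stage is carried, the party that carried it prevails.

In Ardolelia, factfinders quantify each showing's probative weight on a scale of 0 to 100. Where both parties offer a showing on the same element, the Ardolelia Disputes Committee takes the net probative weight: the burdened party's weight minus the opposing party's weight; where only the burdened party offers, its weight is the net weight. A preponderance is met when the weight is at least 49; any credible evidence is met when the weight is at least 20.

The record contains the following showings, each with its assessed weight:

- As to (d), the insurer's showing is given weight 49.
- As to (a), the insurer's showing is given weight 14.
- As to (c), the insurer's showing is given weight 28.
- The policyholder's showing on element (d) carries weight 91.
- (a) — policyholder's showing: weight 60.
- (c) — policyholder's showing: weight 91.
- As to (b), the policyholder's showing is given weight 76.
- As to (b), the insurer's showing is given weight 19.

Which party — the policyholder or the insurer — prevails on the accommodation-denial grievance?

At Stage 1 the policyholder must meet a preponderance (weight is at least 49): on (a) the weight is 60 less the opposing 14 gives net 46, which does not reach 49, so (a) does not meet the standard; on (b) the weight is 76 less the opposing 19 gives net 57, ≥ 49, so (b) meets the standard.
  The policyholder does not carry Stage 1.
The analysis ends at Stage 1; the insurer prevails.

insurer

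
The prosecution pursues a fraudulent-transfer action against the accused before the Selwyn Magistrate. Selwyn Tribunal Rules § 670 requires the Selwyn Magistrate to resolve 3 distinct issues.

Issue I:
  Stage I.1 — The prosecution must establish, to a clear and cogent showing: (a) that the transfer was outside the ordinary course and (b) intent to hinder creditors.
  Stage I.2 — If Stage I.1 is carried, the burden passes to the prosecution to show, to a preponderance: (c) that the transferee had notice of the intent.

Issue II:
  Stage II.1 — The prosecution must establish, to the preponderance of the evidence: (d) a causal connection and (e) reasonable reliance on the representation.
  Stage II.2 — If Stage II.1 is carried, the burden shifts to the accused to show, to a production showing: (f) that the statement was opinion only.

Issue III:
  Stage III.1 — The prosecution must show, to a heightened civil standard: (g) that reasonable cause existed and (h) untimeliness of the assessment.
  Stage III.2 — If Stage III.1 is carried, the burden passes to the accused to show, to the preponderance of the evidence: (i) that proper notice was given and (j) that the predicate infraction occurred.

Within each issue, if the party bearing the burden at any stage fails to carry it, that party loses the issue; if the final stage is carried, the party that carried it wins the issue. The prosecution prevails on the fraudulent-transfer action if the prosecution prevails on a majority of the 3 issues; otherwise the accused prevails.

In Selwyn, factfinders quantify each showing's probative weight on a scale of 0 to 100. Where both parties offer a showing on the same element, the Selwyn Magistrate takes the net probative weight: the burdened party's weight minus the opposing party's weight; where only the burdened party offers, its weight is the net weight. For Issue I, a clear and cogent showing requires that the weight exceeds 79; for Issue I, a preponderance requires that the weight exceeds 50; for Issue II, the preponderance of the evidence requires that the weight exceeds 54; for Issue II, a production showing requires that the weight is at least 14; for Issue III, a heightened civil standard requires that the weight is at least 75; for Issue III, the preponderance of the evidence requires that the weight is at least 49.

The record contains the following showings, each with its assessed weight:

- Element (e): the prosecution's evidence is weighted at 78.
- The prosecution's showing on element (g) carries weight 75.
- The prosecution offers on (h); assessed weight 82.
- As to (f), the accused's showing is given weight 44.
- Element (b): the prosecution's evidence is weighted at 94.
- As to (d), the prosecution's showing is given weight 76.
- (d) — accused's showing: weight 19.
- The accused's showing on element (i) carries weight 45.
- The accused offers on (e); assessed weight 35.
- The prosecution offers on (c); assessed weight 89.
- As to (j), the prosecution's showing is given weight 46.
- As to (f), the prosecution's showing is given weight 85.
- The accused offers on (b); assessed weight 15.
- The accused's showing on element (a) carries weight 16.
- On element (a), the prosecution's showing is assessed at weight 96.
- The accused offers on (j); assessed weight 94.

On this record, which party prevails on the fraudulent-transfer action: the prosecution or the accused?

— Issue I —
At Stage I.1 the prosecution must meet a clear and cogent showing (weight exceeds 79): on (a) the weight is 96 less the opposing 16 gives net 80, which does exceed 79, so (a) meets the standard; on (b) the weight is 94 less the opposing 15 gives net 79, ≤ 79, so (b) does not meet the standard.
  The prosecution does not carry Stage I.1.
The accused prevails on this issue.
— Issue II —
At Stage II.1 the prosecution must meet the preponderance of the evidence (weight exceeds 54): on (d) the weight is 76 less the opposing 19 gives net 57, > 54, so (d) meets the standard; on (e) the weight is 78 less the opposing 35 gives net 43, ≤ 54, so (e) does not meet the standard.
  The prosecution does not carry Stage II.1.
So the accused prevails on this issue.
— Issue III —
At Stage III.1 the prosecution must meet a heightened civil standard (weight is at least 75): on (g) the weight is 75, ≥ 75, so (g) meets the standard; on (h) the weight is 82, which does reach 75, so (h) meets the standard.
  Stage III.1 carried; the burden shifts to the accused.
At Stage III.2 the accused must meet the preponderance of the evidence (weight is at least 49): on (i) the weight is 45, < 49, so (i) does not meet the standard; on (j) the weight is 94 less the opposing 46 gives net 48, < 49, so (j) does not meet the standard.
  Stage III.2 not carried; the accused fails its burden.
The prosecution prevails on this issue.
Per-issue: Issue I → accused; Issue II → accused; Issue III → prosecution. The prosecution must prevail on a majority of issues; overall, the accused prevails.

accused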